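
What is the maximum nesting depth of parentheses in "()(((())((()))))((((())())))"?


Input: "()(((())((()))))((((())())))"
Tracking depth:
  Position 0 '(': depth becomes 1
  Position 1 ')': depth becomes 0
  Position 2 '(': depth becomes 1
  Position 3 '(': depth becomes 2
  Position 4 '(': depth becomes 3
  Position 5 '(': depth becomes 4
  Position 6 ')': depth becomes 3
  Position 7 ')': depth becomes 2
  Position 8 '(': depth becomes 3
  Position 9 '(': depth becomes 4
  Position 10 '(': depth becomes 5
  Position 11 ')': depth becomes 4
  Position 12 ')': depth becomes 3
  Position 13 ')': depth becomes 2
  Position 14 ')': depth becomes 1
  Position 15 ')': depth becomes 0
  Position 16 '(': depth becomes 1
  Position 17 '(': depth becomes 2
  Position 18 '(': depth becomes 3
  Position 19 '(': depth becomes 4
  Position 20 '(': depth becomes 5
  Position 21 ')': depth becomes 4
  Position 22 ')': depth becomes 3
  Position 23 '(': depth becomes 4
  Position 24 ')': depth becomes 3
  Position 25 ')': depth becomes 2
  Position 26 ')': depth becomes 1
  Position 27 ')': depth becomes 0
Maximum depth reached: 5

5


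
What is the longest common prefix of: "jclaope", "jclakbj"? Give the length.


Words: jclaope, jclakbj
  Position 0: all 'j' => match
  Position 1: all 'c' => match
  Position 2: all 'l' => match
  Position 3: all 'a' => match
  Position 4: ('o', 'k') => mismatch, stop
LCP = "jcla" (length 4)

4


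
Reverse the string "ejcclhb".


Input: ejcclhb
Reading characters right to left:
  Position 6: 'b'
  Position 5: 'h'
  Position 4: 'l'
  Position 3: 'c'
  Position 2: 'c'
  Position 1: 'j'
  Position 0: 'e'
Reversed: bhlccje

bhlccje


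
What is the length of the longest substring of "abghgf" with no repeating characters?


Input: "abghgf"
Sliding window (track last position of each char):
  Position 0 ('a'): window [0,0] length 1 -- new best
  Position 1 ('b'): window [0,1] length 2 -- new best
  Position 2 ('g'): window [0,2] length 3 -- new best
  Position 3 ('h'): window [0,3] length 4 -- new best
  Position 4 ('g'): repeat (last at 2), move window start to 3
  Position 4 ('g'): window [3,4] length 2
  Position 5 ('f'): window [3,5] length 3
Longest substring with no repeats: "abgh" with length 4

4


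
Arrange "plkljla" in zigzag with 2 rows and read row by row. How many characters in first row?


Zigzag "plkljla" into 2 rows:
Placing characters:
  'p' => row 0
  'l' => row 1
  'k' => row 0
  'l' => row 1
  'j' => row 0
  'l' => row 1
  'a' => row 0
Rows:
  Row 0: "pkja"
  Row 1: "lll"
First row length: 4

4


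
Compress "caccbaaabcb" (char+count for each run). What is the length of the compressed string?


Input: caccbaaabcb
Runs:
  'c' x 1 => "c1"
  'a' x 1 => "a1"
  'c' x 2 => "c2"
  'b' x 1 => "b1"
  'a' x 3 => "a3"
  'b' x 1 => "b1"
  'c' x 1 => "c1"
  'b' x 1 => "b1"
Compressed: "c1a1c2b1a3b1c1b1"
Compressed length: 16

16


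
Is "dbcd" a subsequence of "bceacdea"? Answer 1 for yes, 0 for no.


Check if "dbcd" is a subsequence of "bceacdea"
Greedy scan:
  Position 0 ('b'): no match needed
  Position 1 ('c'): no match needed
  Position 2 ('e'): no match needed
  Position 3 ('a'): no match needed
  Position 4 ('c'): no match needed
  Position 5 ('d'): matches sub[0] = 'd'
  Position 6 ('e'): no match needed
  Position 7 ('a'): no match needed
Only matched 1/4 characters => not a subsequence

0


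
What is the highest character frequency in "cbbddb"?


Input: cbbddb
Character counts:
  'b': 3
  'c': 1
  'd': 2
Maximum frequency: 3

3


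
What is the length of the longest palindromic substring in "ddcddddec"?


Input: "ddcddddec"
Checking substrings for palindromes:
  [0:5] "ddcdd" (len 5) => palindrome
  [3:7] "dddd" (len 4) => palindrome
  [1:4] "dcd" (len 3) => palindrome
  [3:6] "ddd" (len 3) => palindrome
  [4:7] "ddd" (len 3) => palindrome
  [0:2] "dd" (len 2) => palindrome
Longest palindromic substring: "ddcdd" with length 5

5


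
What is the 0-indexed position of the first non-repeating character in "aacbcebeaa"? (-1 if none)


Input: aacbcebeaa
Character frequencies:
  'a': 4
  'b': 2
  'c': 2
  'e': 2
Scanning left to right for freq == 1:
  Position 0 ('a'): freq=4, skip
  Position 1 ('a'): freq=4, skip
  Position 2 ('c'): freq=2, skip
  Position 3 ('b'): freq=2, skip
  Position 4 ('c'): freq=2, skip
  Position 5 ('e'): freq=2, skip
  Position 6 ('b'): freq=2, skip
  Position 7 ('e'): freq=2, skip
  Position 8 ('a'): freq=4, skip
  Position 9 ('a'): freq=4, skip
  No unique character found => answer = -1

-1


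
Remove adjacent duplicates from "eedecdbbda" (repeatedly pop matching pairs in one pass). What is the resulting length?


Input: eedecdbbda
Stack-based adjacent duplicate removal:
  Read 'e': push. Stack: e
  Read 'e': matches stack top 'e' => pop. Stack: (empty)
  Read 'd': push. Stack: d
  Read 'e': push. Stack: de
  Read 'c': push. Stack: dec
  Read 'd': push. Stack: decd
  Read 'b': push. Stack: decdb
  Read 'b': matches stack top 'b' => pop. Stack: decd
  Read 'd': matches stack top 'd' => pop. Stack: dec
  Read 'a': push. Stack: deca
Final stack: "deca" (length 4)

4


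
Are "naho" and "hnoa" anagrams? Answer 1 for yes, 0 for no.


Strings: "naho", "hnoa"
Sorted first:  ahno
Sorted second: ahno
Sorted forms match => anagrams

1


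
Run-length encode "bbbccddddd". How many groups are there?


Input: bbbccddddd
Scanning for consecutive runs:
  Group 1: 'b' x 3 (positions 0-2)
  Group 2: 'c' x 2 (positions 3-4)
  Group 3: 'd' x 5 (positions 5-9)
Total groups: 3

3


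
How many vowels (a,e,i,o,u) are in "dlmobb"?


Input: dlmobb
Checking each character:
  'd' at position 0: consonant
  'l' at position 1: consonant
  'm' at position 2: consonant
  'o' at position 3: vowel (running total: 1)
  'b' at position 4: consonant
  'b' at position 5: consonant
Total vowels: 1

1


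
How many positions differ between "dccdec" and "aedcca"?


Comparing "dccdec" and "aedcca" position by position:
  Position 0: 'd' vs 'a' => DIFFER
  Position 1: 'c' vs 'e' => DIFFER
  Position 2: 'c' vs 'd' => DIFFER
  Position 3: 'd' vs 'c' => DIFFER
  Position 4: 'e' vs 'c' => DIFFER
  Position 5: 'c' vs 'a' => DIFFER
Positions that differ: 6

6


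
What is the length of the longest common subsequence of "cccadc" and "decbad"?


LCS of "cccadc" and "decbad"
DP table:
           d    e    c    b    a    d
      0    0    0    0    0    0    0
  c   0    0    0    1    1    1    1
  c   0    0    0    1    1    1    1
  c   0    0    0    1    1    1    1
  a   0    0    0    1    1    2    2
  d   0    1    1    1    1    2    3
  c   0    1    1    2    2    2    3
LCS length = dp[6][6] = 3

3


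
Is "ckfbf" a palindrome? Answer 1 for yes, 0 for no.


Input: ckfbf
Reversed: fbfkc
  Compare pos 0 ('c') with pos 4 ('f'): MISMATCH
  Compare pos 1 ('k') with pos 3 ('b'): MISMATCH
Result: not a palindrome

0


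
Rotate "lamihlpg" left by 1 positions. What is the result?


Input: "lamihlpg", rotate left by 1
First 1 characters: "l"
Remaining characters: "amihlpg"
Concatenate remaining + first: "amihlpg" + "l" = "amihlpgl"

amihlpgl


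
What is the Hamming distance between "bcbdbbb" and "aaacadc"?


Comparing "bcbdbbb" and "aaacadc" position by position:
  Position 0: 'b' vs 'a' => differ
  Position 1: 'c' vs 'a' => differ
  Position 2: 'b' vs 'a' => differ
  Position 3: 'd' vs 'c' => differ
  Position 4: 'b' vs 'a' => differ
  Position 5: 'b' vs 'd' => differ
  Position 6: 'b' vs 'c' => differ
Total differences (Hamming distance): 7

7


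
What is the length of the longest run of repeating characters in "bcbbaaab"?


Input: "bcbbaaab"
Scanning for longest run:
  Position 1 ('c'): new char, reset run to 1
  Position 2 ('b'): new char, reset run to 1
  Position 3 ('b'): continues run of 'b', length=2
  Position 4 ('a'): new char, reset run to 1
  Position 5 ('a'): continues run of 'a', length=2
  Position 6 ('a'): continues run of 'a', length=3
  Position 7 ('b'): new char, reset run to 1
Longest run: 'a' with length 3

3


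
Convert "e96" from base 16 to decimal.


Input: "e96" in base 16
Positional expansion:
  Digit 'e' (value 14) x 16^2 = 3584
  Digit '9' (value 9) x 16^1 = 144
  Digit '6' (value 6) x 16^0 = 6
Sum = 3734

3734


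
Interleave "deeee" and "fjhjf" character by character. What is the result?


Interleaving "deeee" and "fjhjf":
  Position 0: 'd' from first, 'f' from second => "df"
  Position 1: 'e' from first, 'j' from second => "ej"
  Position 2: 'e' from first, 'h' from second => "eh"
  Position 3: 'e' from first, 'j' from second => "ej"
  Position 4: 'e' from first, 'f' from second => "ef"
Result: dfejehejef

dfejehejef


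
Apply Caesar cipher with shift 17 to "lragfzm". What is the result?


Caesar cipher: shift "lragfzm" by 17
  'l' (pos 11) + 17 = pos 2 = 'c'
  'r' (pos 17) + 17 = pos 8 = 'i'
  'a' (pos 0) + 17 = pos 17 = 'r'
  'g' (pos 6) + 17 = pos 23 = 'x'
  'f' (pos 5) + 17 = pos 22 = 'w'
  'z' (pos 25) + 17 = pos 16 = 'q'
  'm' (pos 12) + 17 = pos 3 = 'd'
Result: cirxwqd

cirxwqd


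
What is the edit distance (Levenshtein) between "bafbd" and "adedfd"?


Computing edit distance: "bafbd" -> "adedfd"
DP table:
           a    d    e    d    f    d
      0    1    2    3    4    5    6
  b   1    1    2    3    4    5    6
  a   2    1    2    3    4    5    6
  f   3    2    2    3    4    4    5
  b   4    3    3    3    4    5    5
  d   5    4    3    4    3    4    5
Edit distance = dp[5][6] = 5

5


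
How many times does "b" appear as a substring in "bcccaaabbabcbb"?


Searching for "b" in "bcccaaabbabcbb"
Scanning each position:
  Position 0: "b" => MATCH
  Position 1: "c" => no
  Position 2: "c" => no
  Position 3: "c" => no
  Position 4: "a" => no
  Position 5: "a" => no
  Position 6: "a" => no
  Position 7: "b" => MATCH
  Position 8: "b" => MATCH
  Position 9: "a" => no
  Position 10: "b" => MATCH
  Position 11: "c" => no
  Position 12: "b" => MATCH
  Position 13: "b" => MATCH
Total occurrences: 6

6


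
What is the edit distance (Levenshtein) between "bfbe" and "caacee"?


Computing edit distance: "bfbe" -> "caacee"
DP table:
           c    a    a    c    e    e
      0    1    2    3    4    5    6
  b   1    1    2    3    4    5    6
  f   2    2    2    3    4    5    6
  b   3    3    3    3    4    5    6
  e   4    4    4    4    4    4    5
Edit distance = dp[4][6] = 5

5


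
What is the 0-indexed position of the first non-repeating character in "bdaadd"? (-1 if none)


Input: bdaadd
Character frequencies:
  'a': 2
  'b': 1
  'd': 3
Scanning left to right for freq == 1:
  Position 0 ('b'): unique! => answer = 0

0


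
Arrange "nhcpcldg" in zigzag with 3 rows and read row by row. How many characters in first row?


Zigzag "nhcpcldg" into 3 rows:
Placing characters:
  'n' => row 0
  'h' => row 1
  'c' => row 2
  'p' => row 1
  'c' => row 0
  'l' => row 1
  'd' => row 2
  'g' => row 1
Rows:
  Row 0: "nc"
  Row 1: "hplg"
  Row 2: "cd"
First row length: 2

2


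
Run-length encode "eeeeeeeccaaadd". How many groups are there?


Input: eeeeeeeccaaadd
Scanning for consecutive runs:
  Group 1: 'e' x 7 (positions 0-6)
  Group 2: 'c' x 2 (positions 7-8)
  Group 3: 'a' x 3 (positions 9-11)
  Group 4: 'd' x 2 (positions 12-13)
Total groups: 4

4


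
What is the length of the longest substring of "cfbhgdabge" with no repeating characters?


Input: "cfbhgdabge"
Sliding window (track last position of each char):
  Position 0 ('c'): window [0,0] length 1 -- new best
  Position 1 ('f'): window [0,1] length 2 -- new best
  Position 2 ('b'): window [0,2] length 3 -- new best
  Position 3 ('h'): window [0,3] length 4 -- new best
  Position 4 ('g'): window [0,4] length 5 -- new best
  Position 5 ('d'): window [0,5] length 6 -- new best
  Position 6 ('a'): window [0,6] length 7 -- new best
  Position 7 ('b'): repeat (last at 2), move window start to 3
  Position 7 ('b'): window [3,7] length 5
  Position 8 ('g'): repeat (last at 4), move window start to 5
  Position 8 ('g'): window [5,8] length 4
  Position 9 ('e'): window [5,9] length 5
Longest substring with no repeats: "cfbhgda" with length 7

7


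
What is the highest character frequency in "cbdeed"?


Input: cbdeed
Character counts:
  'b': 1
  'c': 1
  'd': 2
  'e': 2
Maximum frequency: 2

2


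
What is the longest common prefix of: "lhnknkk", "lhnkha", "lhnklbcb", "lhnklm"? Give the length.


Words: lhnknkk, lhnkha, lhnklbcb, lhnklm
  Position 0: all 'l' => match
  Position 1: all 'h' => match
  Position 2: all 'n' => match
  Position 3: all 'k' => match
  Position 4: ('n', 'h', 'l', 'l') => mismatch, stop
LCP = "lhnk" (length 4)

4


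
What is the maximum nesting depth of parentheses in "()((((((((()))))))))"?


Input: "()((((((((()))))))))"
Tracking depth:
  Position 0 '(': depth becomes 1
  Position 1 ')': depth becomes 0
  Position 2 '(': depth becomes 1
  Position 3 '(': depth becomes 2
  Position 4 '(': depth becomes 3
  Position 5 '(': depth becomes 4
  Position 6 '(': depth becomes 5
  Position 7 '(': depth becomes 6
  Position 8 '(': depth becomes 7
  Position 9 '(': depth becomes 8
  Position 10 '(': depth becomes 9
  Position 11 ')': depth becomes 8
  Position 12 ')': depth becomes 7
  Position 13 ')': depth becomes 6
  Position 14 ')': depth becomes 5
  Position 15 ')': depth becomes 4
  Position 16 ')': depth becomes 3
  Position 17 ')': depth becomes 2
  Position 18 ')': depth becomes 1
  Position 19 ')': depth becomes 0
Maximum depth reached: 9

9


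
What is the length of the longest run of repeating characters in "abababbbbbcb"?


Input: "abababbbbbcb"
Scanning for longest run:
  Position 1 ('b'): new char, reset run to 1
  Position 2 ('a'): new char, reset run to 1
  Position 3 ('b'): new char, reset run to 1
  Position 4 ('a'): new char, reset run to 1
  Position 5 ('b'): new char, reset run to 1
  Position 6 ('b'): continues run of 'b', length=2
  Position 7 ('b'): continues run of 'b', length=3
  Position 8 ('b'): continues run of 'b', length=4
  Position 9 ('b'): continues run of 'b', length=5
  Position 10 ('c'): new char, reset run to 1
  Position 11 ('b'): new char, reset run to 1
Longest run: 'b' with length 5

5


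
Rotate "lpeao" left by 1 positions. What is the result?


Input: "lpeao", rotate left by 1
First 1 characters: "l"
Remaining characters: "peao"
Concatenate remaining + first: "peao" + "l" = "peaol"

peaol


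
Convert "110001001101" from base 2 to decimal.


Input: "110001001101" in base 2
Positional expansion:
  Digit '1' (value 1) x 2^11 = 2048
  Digit '1' (value 1) x 2^10 = 1024
  Digit '0' (value 0) x 2^9 = 0
  Digit '0' (value 0) x 2^8 = 0
  Digit '0' (value 0) x 2^7 = 0
  Digit '1' (value 1) x 2^6 = 64
  Digit '0' (value 0) x 2^5 = 0
  Digit '0' (value 0) x 2^4 = 0
  Digit '1' (value 1) x 2^3 = 8
  Digit '1' (value 1) x 2^2 = 4
  Digit '0' (value 0) x 2^1 = 0
  Digit '1' (value 1) x 2^0 = 1
Sum = 3149

3149


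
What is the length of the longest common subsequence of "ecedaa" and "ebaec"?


LCS of "ecedaa" and "ebaec"
DP table:
           e    b    a    e    c
      0    0    0    0    0    0
  e   0    1    1    1    1    1
  c   0    1    1    1    1    2
  e   0    1    1    1    2    2
  d   0    1    1    1    2    2
  a   0    1    1    2    2    2
  a   0    1    1    2    2    2
LCS length = dp[6][5] = 2

2


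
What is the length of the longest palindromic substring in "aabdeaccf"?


Input: "aabdeaccf"
Checking substrings for palindromes:
  [0:2] "aa" (len 2) => palindrome
  [6:8] "cc" (len 2) => palindrome
Longest palindromic substring: "aa" with length 2

2


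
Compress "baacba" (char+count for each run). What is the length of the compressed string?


Input: baacba
Runs:
  'b' x 1 => "b1"
  'a' x 2 => "a2"
  'c' x 1 => "c1"
  'b' x 1 => "b1"
  'a' x 1 => "a1"
Compressed: "b1a2c1b1a1"
Compressed length: 10

10


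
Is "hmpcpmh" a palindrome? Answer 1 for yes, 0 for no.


Input: hmpcpmh
Reversed: hmpcpmh
  Compare pos 0 ('h') with pos 6 ('h'): match
  Compare pos 1 ('m') with pos 5 ('m'): match
  Compare pos 2 ('p') with pos 4 ('p'): match
Result: palindrome

1


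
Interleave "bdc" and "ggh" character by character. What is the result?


Interleaving "bdc" and "ggh":
  Position 0: 'b' from first, 'g' from second => "bg"
  Position 1: 'd' from first, 'g' from second => "dg"
  Position 2: 'c' from first, 'h' from second => "ch"
Result: bgdgch

bgdgch


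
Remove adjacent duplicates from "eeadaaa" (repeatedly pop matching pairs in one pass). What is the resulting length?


Input: eeadaaa
Stack-based adjacent duplicate removal:
  Read 'e': push. Stack: e
  Read 'e': matches stack top 'e' => pop. Stack: (empty)
  Read 'a': push. Stack: a
  Read 'd': push. Stack: ad
  Read 'a': push. Stack: ada
  Read 'a': matches stack top 'a' => pop. Stack: ad
  Read 'a': push. Stack: ada
Final stack: "ada" (length 3)

3


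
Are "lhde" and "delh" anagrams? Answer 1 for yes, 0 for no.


Strings: "lhde", "delh"
Sorted first:  dehl
Sorted second: dehl
Sorted forms match => anagrams

1


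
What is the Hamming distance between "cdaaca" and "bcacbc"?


Comparing "cdaaca" and "bcacbc" position by position:
  Position 0: 'c' vs 'b' => differ
  Position 1: 'd' vs 'c' => differ
  Position 2: 'a' vs 'a' => same
  Position 3: 'a' vs 'c' => differ
  Position 4: 'c' vs 'b' => differ
  Position 5: 'a' vs 'c' => differ
Total differences (Hamming distance): 5

5


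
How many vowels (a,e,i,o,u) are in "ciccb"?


Input: ciccb
Checking each character:
  'c' at position 0: consonant
  'i' at position 1: vowel (running total: 1)
  'c' at position 2: consonant
  'c' at position 3: consonant
  'b' at position 4: consonant
Total vowels: 1

1


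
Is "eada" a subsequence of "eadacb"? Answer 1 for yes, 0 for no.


Check if "eada" is a subsequence of "eadacb"
Greedy scan:
  Position 0 ('e'): matches sub[0] = 'e'
  Position 1 ('a'): matches sub[1] = 'a'
  Position 2 ('d'): matches sub[2] = 'd'
  Position 3 ('a'): matches sub[3] = 'a'
  Position 4 ('c'): no match needed
  Position 5 ('b'): no match needed
All 4 characters matched => is a subsequence

1


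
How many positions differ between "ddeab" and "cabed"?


Comparing "ddeab" and "cabed" position by position:
  Position 0: 'd' vs 'c' => DIFFER
  Position 1: 'd' vs 'a' => DIFFER
  Position 2: 'e' vs 'b' => DIFFER
  Position 3: 'a' vs 'e' => DIFFER
  Position 4: 'b' vs 'd' => DIFFER
Positions that differ: 5

5


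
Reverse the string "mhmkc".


Input: mhmkc
Reading characters right to left:
  Position 4: 'c'
  Position 3: 'k'
  Position 2: 'm'
  Position 1: 'h'
  Position 0: 'm'
Reversed: ckmhm

ckmhm


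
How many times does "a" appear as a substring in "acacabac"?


Searching for "a" in "acacabac"
Scanning each position:
  Position 0: "a" => MATCH
  Position 1: "c" => no
  Position 2: "a" => MATCH
  Position 3: "c" => no
  Position 4: "a" => MATCH
  Position 5: "b" => no
  Position 6: "a" => MATCH
  Position 7: "c" => no
Total occurrences: 4

4


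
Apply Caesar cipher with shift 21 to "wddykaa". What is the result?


Caesar cipher: shift "wddykaa" by 21
  'w' (pos 22) + 21 = pos 17 = 'r'
  'd' (pos 3) + 21 = pos 24 = 'y'
  'd' (pos 3) + 21 = pos 24 = 'y'
  'y' (pos 24) + 21 = pos 19 = 't'
  'k' (pos 10) + 21 = pos 5 = 'f'
  'a' (pos 0) + 21 = pos 21 = 'v'
  'a' (pos 0) + 21 = pos 21 = 'v'
Result: ryytfvv

ryytfvv


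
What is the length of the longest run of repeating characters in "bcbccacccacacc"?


Input: "bcbccacccacacc"
Scanning for longest run:
  Position 1 ('c'): new char, reset run to 1
  Position 2 ('b'): new char, reset run to 1
  Position 3 ('c'): new char, reset run to 1
  Position 4 ('c'): continues run of 'c', length=2
  Position 5 ('a'): new char, reset run to 1
  Position 6 ('c'): new char, reset run to 1
  Position 7 ('c'): continues run of 'c', length=2
  Position 8 ('c'): continues run of 'c', length=3
  Position 9 ('a'): new char, reset run to 1
  Position 10 ('c'): new char, reset run to 1
  Position 11 ('a'): new char, reset run to 1
  Position 12 ('c'): new char, reset run to 1
  Position 13 ('c'): continues run of 'c', length=2
Longest run: 'c' with length 3

3


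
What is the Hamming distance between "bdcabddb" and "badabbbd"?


Comparing "bdcabddb" and "badabbbd" position by position:
  Position 0: 'b' vs 'b' => same
  Position 1: 'd' vs 'a' => differ
  Position 2: 'c' vs 'd' => differ
  Position 3: 'a' vs 'a' => same
  Position 4: 'b' vs 'b' => same
  Position 5: 'd' vs 'b' => differ
  Position 6: 'd' vs 'b' => differ
  Position 7: 'b' vs 'd' => differ
Total differences (Hamming distance): 5

5


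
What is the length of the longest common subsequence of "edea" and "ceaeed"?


LCS of "edea" and "ceaeed"
DP table:
           c    e    a    e    e    d
      0    0    0    0    0    0    0
  e   0    0    1    1    1    1    1
  d   0    0    1    1    1    1    2
  e   0    0    1    1    2    2    2
  a   0    0    1    2    2    2    2
LCS length = dp[4][6] = 2

2


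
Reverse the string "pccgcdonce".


Input: pccgcdonce
Reading characters right to left:
  Position 9: 'e'
  Position 8: 'c'
  Position 7: 'n'
  Position 6: 'o'
  Position 5: 'd'
  Position 4: 'c'
  Position 3: 'g'
  Position 2: 'c'
  Position 1: 'c'
  Position 0: 'p'
Reversed: ecnodcgccp

ecnodcgccp


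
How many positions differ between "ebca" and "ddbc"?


Comparing "ebca" and "ddbc" position by position:
  Position 0: 'e' vs 'd' => DIFFER
  Position 1: 'b' vs 'd' => DIFFER
  Position 2: 'c' vs 'b' => DIFFER
  Position 3: 'a' vs 'c' => DIFFER
Positions that differ: 4

4


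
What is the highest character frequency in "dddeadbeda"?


Input: dddeadbeda
Character counts:
  'a': 2
  'b': 1
  'd': 5
  'e': 2
Maximum frequency: 5

5


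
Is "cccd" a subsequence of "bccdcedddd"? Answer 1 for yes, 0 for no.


Check if "cccd" is a subsequence of "bccdcedddd"
Greedy scan:
  Position 0 ('b'): no match needed
  Position 1 ('c'): matches sub[0] = 'c'
  Position 2 ('c'): matches sub[1] = 'c'
  Position 3 ('d'): no match needed
  Position 4 ('c'): matches sub[2] = 'c'
  Position 5 ('e'): no match needed
  Position 6 ('d'): matches sub[3] = 'd'
  Position 7 ('d'): no match needed
  Position 8 ('d'): no match needed
  Position 9 ('d'): no match needed
All 4 characters matched => is a subsequence

1


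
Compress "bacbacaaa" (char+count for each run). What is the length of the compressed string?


Input: bacbacaaa
Runs:
  'b' x 1 => "b1"
  'a' x 1 => "a1"
  'c' x 1 => "c1"
  'b' x 1 => "b1"
  'a' x 1 => "a1"
  'c' x 1 => "c1"
  'a' x 3 => "a3"
Compressed: "b1a1c1b1a1c1a3"
Compressed length: 14

14


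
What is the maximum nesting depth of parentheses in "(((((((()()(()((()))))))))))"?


Input: "(((((((()()(()((()))))))))))"
Tracking depth:
  Position 0 '(': depth becomes 1
  Position 1 '(': depth becomes 2
  Position 2 '(': depth becomes 3
  Position 3 '(': depth becomes 4
  Position 4 '(': depth becomes 5
  Position 5 '(': depth becomes 6
  Position 6 '(': depth becomes 7
  Position 7 '(': depth becomes 8
  Position 8 ')': depth becomes 7
  Position 9 '(': depth becomes 8
  Position 10 ')': depth becomes 7
  Position 11 '(': depth becomes 8
  Position 12 '(': depth becomes 9
  Position 13 ')': depth becomes 8
  Position 14 '(': depth becomes 9
  Position 15 '(': depth becomes 10
  Position 16 '(': depth becomes 11
  Position 17 ')': depth becomes 10
  Position 18 ')': depth becomes 9
  Position 19 ')': depth becomes 8
  Position 20 ')': depth becomes 7
  Position 21 ')': depth becomes 6
  Position 22 ')': depth becomes 5
  Position 23 ')': depth becomes 4
  Position 24 ')': depth becomes 3
  Position 25 ')': depth becomes 2
  Position 26 ')': depth becomes 1
  Position 27 ')': depth becomes 0
Maximum depth reached: 11

11


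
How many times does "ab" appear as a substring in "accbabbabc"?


Searching for "ab" in "accbabbabc"
Scanning each position:
  Position 0: "ac" => no
  Position 1: "cc" => no
  Position 2: "cb" => no
  Position 3: "ba" => no
  Position 4: "ab" => MATCH
  Position 5: "bb" => no
  Position 6: "ba" => no
  Position 7: "ab" => MATCH
  Position 8: "bc" => no
Total occurrences: 2

2


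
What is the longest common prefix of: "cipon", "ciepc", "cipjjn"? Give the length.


Words: cipon, ciepc, cipjjn
  Position 0: all 'c' => match
  Position 1: all 'i' => match
  Position 2: ('p', 'e', 'p') => mismatch, stop
LCP = "ci" (length 2)

2


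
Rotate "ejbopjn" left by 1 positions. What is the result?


Input: "ejbopjn", rotate left by 1
First 1 characters: "e"
Remaining characters: "jbopjn"
Concatenate remaining + first: "jbopjn" + "e" = "jbopjne"

jbopjne


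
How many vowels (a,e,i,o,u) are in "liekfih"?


Input: liekfih
Checking each character:
  'l' at position 0: consonant
  'i' at position 1: vowel (running total: 1)
  'e' at position 2: vowel (running total: 2)
  'k' at position 3: consonant
  'f' at position 4: consonant
  'i' at position 5: vowel (running total: 3)
  'h' at position 6: consonant
Total vowels: 3

3


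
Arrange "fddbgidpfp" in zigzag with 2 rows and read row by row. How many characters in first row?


Zigzag "fddbgidpfp" into 2 rows:
Placing characters:
  'f' => row 0
  'd' => row 1
  'd' => row 0
  'b' => row 1
  'g' => row 0
  'i' => row 1
  'd' => row 0
  'p' => row 1
  'f' => row 0
  'p' => row 1
Rows:
  Row 0: "fdgdf"
  Row 1: "dbipp"
First row length: 5

5


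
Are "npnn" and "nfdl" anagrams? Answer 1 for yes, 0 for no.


Strings: "npnn", "nfdl"
Sorted first:  nnnp
Sorted second: dfln
Differ at position 0: 'n' vs 'd' => not anagrams

0


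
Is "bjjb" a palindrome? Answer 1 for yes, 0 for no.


Input: bjjb
Reversed: bjjb
  Compare pos 0 ('b') with pos 3 ('b'): match
  Compare pos 1 ('j') with pos 2 ('j'): match
Result: palindrome

1


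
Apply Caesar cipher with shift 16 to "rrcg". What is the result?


Caesar cipher: shift "rrcg" by 16
  'r' (pos 17) + 16 = pos 7 = 'h'
  'r' (pos 17) + 16 = pos 7 = 'h'
  'c' (pos 2) + 16 = pos 18 = 's'
  'g' (pos 6) + 16 = pos 22 = 'w'
Result: hhsw

hhsw


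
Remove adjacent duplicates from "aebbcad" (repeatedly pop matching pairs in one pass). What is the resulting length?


Input: aebbcad
Stack-based adjacent duplicate removal:
  Read 'a': push. Stack: a
  Read 'e': push. Stack: ae
  Read 'b': push. Stack: aeb
  Read 'b': matches stack top 'b' => pop. Stack: ae
  Read 'c': push. Stack: aec
  Read 'a': push. Stack: aeca
  Read 'd': push. Stack: aecad
Final stack: "aecad" (length 5)

5


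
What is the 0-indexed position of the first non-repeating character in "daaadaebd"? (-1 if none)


Input: daaadaebd
Character frequencies:
  'a': 4
  'b': 1
  'd': 3
  'e': 1
Scanning left to right for freq == 1:
  Position 0 ('d'): freq=3, skip
  Position 1 ('a'): freq=4, skip
  Position 2 ('a'): freq=4, skip
  Position 3 ('a'): freq=4, skip
  Position 4 ('d'): freq=3, skip
  Position 5 ('a'): freq=4, skip
  Position 6 ('e'): unique! => answer = 6

6


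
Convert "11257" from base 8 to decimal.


Input: "11257" in base 8
Positional expansion:
  Digit '1' (value 1) x 8^4 = 4096
  Digit '1' (value 1) x 8^3 = 512
  Digit '2' (value 2) x 8^2 = 128
  Digit '5' (value 5) x 8^1 = 40
  Digit '7' (value 7) x 8^0 = 7
Sum = 4783

4783


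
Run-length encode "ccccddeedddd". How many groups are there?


Input: ccccddeedddd
Scanning for consecutive runs:
  Group 1: 'c' x 4 (positions 0-3)
  Group 2: 'd' x 2 (positions 4-5)
  Group 3: 'e' x 2 (positions 6-7)
  Group 4: 'd' x 4 (positions 8-11)
Total groups: 4

4


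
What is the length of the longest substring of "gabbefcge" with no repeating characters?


Input: "gabbefcge"
Sliding window (track last position of each char):
  Position 0 ('g'): window [0,0] length 1 -- new best
  Position 1 ('a'): window [0,1] length 2 -- new best
  Position 2 ('b'): window [0,2] length 3 -- new best
  Position 3 ('b'): repeat (last at 2), move window start to 3
  Position 3 ('b'): window [3,3] length 1
  Position 4 ('e'): window [3,4] length 2
  Position 5 ('f'): window [3,5] length 3
  Position 6 ('c'): window [3,6] length 4 -- new best
  Position 7 ('g'): window [3,7] length 5 -- new best
  Position 8 ('e'): repeat (last at 4), move window start to 5
  Position 8 ('e'): window [5,8] length 4
Longest substring with no repeats: "befcg" with length 5

5


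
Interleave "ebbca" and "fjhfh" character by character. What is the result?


Interleaving "ebbca" and "fjhfh":
  Position 0: 'e' from first, 'f' from second => "ef"
  Position 1: 'b' from first, 'j' from second => "bj"
  Position 2: 'b' from first, 'h' from second => "bh"
  Position 3: 'c' from first, 'f' from second => "cf"
  Position 4: 'a' from first, 'h' from second => "ah"
Result: efbjbhcfah

efbjbhcfah


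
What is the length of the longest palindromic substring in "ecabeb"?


Input: "ecabeb"
Checking substrings for palindromes:
  [3:6] "beb" (len 3) => palindrome
Longest palindromic substring: "beb" with length 3

3


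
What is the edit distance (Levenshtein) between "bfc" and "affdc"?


Computing edit distance: "bfc" -> "affdc"
DP table:
           a    f    f    d    c
      0    1    2    3    4    5
  b   1    1    2    3    4    5
  f   2    2    1    2    3    4
  c   3    3    2    2    3    3
Edit distance = dp[3][5] = 3

3


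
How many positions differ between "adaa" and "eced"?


Comparing "adaa" and "eced" position by position:
  Position 0: 'a' vs 'e' => DIFFER
  Position 1: 'd' vs 'c' => DIFFER
  Position 2: 'a' vs 'e' => DIFFER
  Position 3: 'a' vs 'd' => DIFFER
Positions that differ: 4

4


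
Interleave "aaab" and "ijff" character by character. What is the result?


Interleaving "aaab" and "ijff":
  Position 0: 'a' from first, 'i' from second => "ai"
  Position 1: 'a' from first, 'j' from second => "aj"
  Position 2: 'a' from first, 'f' from second => "af"
  Position 3: 'b' from first, 'f' from second => "bf"
Result: aiajafbf

aiajafbf


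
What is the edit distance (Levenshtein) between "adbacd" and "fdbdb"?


Computing edit distance: "adbacd" -> "fdbdb"
DP table:
           f    d    b    d    b
      0    1    2    3    4    5
  a   1    1    2    3    4    5
  d   2    2    1    2    3    4
  b   3    3    2    1    2    3
  a   4    4    3    2    2    3
  c   5    5    4    3    3    3
  d   6    6    5    4    3    4
Edit distance = dp[6][5] = 4

4


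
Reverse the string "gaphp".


Input: gaphp
Reading characters right to left:
  Position 4: 'p'
  Position 3: 'h'
  Position 2: 'p'
  Position 1: 'a'
  Position 0: 'g'
Reversed: phpag

phpag


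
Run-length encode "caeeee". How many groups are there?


Input: caeeee
Scanning for consecutive runs:
  Group 1: 'c' x 1 (positions 0-0)
  Group 2: 'a' x 1 (positions 1-1)
  Group 3: 'e' x 4 (positions 2-5)
Total groups: 3

3


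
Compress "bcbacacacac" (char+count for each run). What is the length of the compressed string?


Input: bcbacacacac
Runs:
  'b' x 1 => "b1"
  'c' x 1 => "c1"
  'b' x 1 => "b1"
  'a' x 1 => "a1"
  'c' x 1 => "c1"
  'a' x 1 => "a1"
  'c' x 1 => "c1"
  'a' x 1 => "a1"
  'c' x 1 => "c1"
  'a' x 1 => "a1"
  'c' x 1 => "c1"
Compressed: "b1c1b1a1c1a1c1a1c1a1c1"
Compressed length: 22

22


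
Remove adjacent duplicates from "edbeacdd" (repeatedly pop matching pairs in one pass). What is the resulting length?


Input: edbeacdd
Stack-based adjacent duplicate removal:
  Read 'e': push. Stack: e
  Read 'd': push. Stack: ed
  Read 'b': push. Stack: edb
  Read 'e': push. Stack: edbe
  Read 'a': push. Stack: edbea
  Read 'c': push. Stack: edbeac
  Read 'd': push. Stack: edbeacd
  Read 'd': matches stack top 'd' => pop. Stack: edbeac
Final stack: "edbeac" (length 6)

6


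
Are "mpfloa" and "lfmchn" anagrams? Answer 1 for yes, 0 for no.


Strings: "mpfloa", "lfmchn"
Sorted first:  aflmop
Sorted second: cfhlmn
Differ at position 0: 'a' vs 'c' => not anagrams

0


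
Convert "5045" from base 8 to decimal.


Input: "5045" in base 8
Positional expansion:
  Digit '5' (value 5) x 8^3 = 2560
  Digit '0' (value 0) x 8^2 = 0
  Digit '4' (value 4) x 8^1 = 32
  Digit '5' (value 5) x 8^0 = 5
Sum = 2597

2597


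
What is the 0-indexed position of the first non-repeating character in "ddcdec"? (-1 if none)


Input: ddcdec
Character frequencies:
  'c': 2
  'd': 3
  'e': 1
Scanning left to right for freq == 1:
  Position 0 ('d'): freq=3, skip
  Position 1 ('d'): freq=3, skip
  Position 2 ('c'): freq=2, skip
  Position 3 ('d'): freq=3, skip
  Position 4 ('e'): unique! => answer = 4

4


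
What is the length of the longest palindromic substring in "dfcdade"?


Input: "dfcdade"
Checking substrings for palindromes:
  [3:6] "dad" (len 3) => palindrome
Longest palindromic substring: "dad" with length 3

3


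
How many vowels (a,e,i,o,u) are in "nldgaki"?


Input: nldgaki
Checking each character:
  'n' at position 0: consonant
  'l' at position 1: consonant
  'd' at position 2: consonant
  'g' at position 3: consonant
  'a' at position 4: vowel (running total: 1)
  'k' at position 5: consonant
  'i' at position 6: vowel (running total: 2)
Total vowels: 2

2


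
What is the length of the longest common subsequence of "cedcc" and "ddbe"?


LCS of "cedcc" and "ddbe"
DP table:
           d    d    b    e
      0    0    0    0    0
  c   0    0    0    0    0
  e   0    0    0    0    1
  d   0    1    1    1    1
  c   0    1    1    1    1
  c   0    1    1    1    1
LCS length = dp[5][4] = 1

1


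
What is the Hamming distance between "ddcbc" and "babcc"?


Comparing "ddcbc" and "babcc" position by position:
  Position 0: 'd' vs 'b' => differ
  Position 1: 'd' vs 'a' => differ
  Position 2: 'c' vs 'b' => differ
  Position 3: 'b' vs 'c' => differ
  Position 4: 'c' vs 'c' => same
Total differences (Hamming distance): 4

4


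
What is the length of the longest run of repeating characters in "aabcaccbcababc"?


Input: "aabcaccbcababc"
Scanning for longest run:
  Position 1 ('a'): continues run of 'a', length=2
  Position 2 ('b'): new char, reset run to 1
  Position 3 ('c'): new char, reset run to 1
  Position 4 ('a'): new char, reset run to 1
  Position 5 ('c'): new char, reset run to 1
  Position 6 ('c'): continues run of 'c', length=2
  Position 7 ('b'): new char, reset run to 1
  Position 8 ('c'): new char, reset run to 1
  Position 9 ('a'): new char, reset run to 1
  Position 10 ('b'): new char, reset run to 1
  Position 11 ('a'): new char, reset run to 1
  Position 12 ('b'): new char, reset run to 1
  Position 13 ('c'): new char, reset run to 1
Longest run: 'a' with length 2

2


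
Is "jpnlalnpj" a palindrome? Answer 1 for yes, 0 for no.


Input: jpnlalnpj
Reversed: jpnlalnpj
  Compare pos 0 ('j') with pos 8 ('j'): match
  Compare pos 1 ('p') with pos 7 ('p'): match
  Compare pos 2 ('n') with pos 6 ('n'): match
  Compare pos 3 ('l') with pos 5 ('l'): match
Result: palindrome

1


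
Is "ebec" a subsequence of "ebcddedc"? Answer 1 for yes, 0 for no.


Check if "ebec" is a subsequence of "ebcddedc"
Greedy scan:
  Position 0 ('e'): matches sub[0] = 'e'
  Position 1 ('b'): matches sub[1] = 'b'
  Position 2 ('c'): no match needed
  Position 3 ('d'): no match needed
  Position 4 ('d'): no match needed
  Position 5 ('e'): matches sub[2] = 'e'
  Position 6 ('d'): no match needed
  Position 7 ('c'): matches sub[3] = 'c'
All 4 characters matched => is a subsequence

1


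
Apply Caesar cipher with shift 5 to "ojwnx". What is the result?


Caesar cipher: shift "ojwnx" by 5
  'o' (pos 14) + 5 = pos 19 = 't'
  'j' (pos 9) + 5 = pos 14 = 'o'
  'w' (pos 22) + 5 = pos 1 = 'b'
  'n' (pos 13) + 5 = pos 18 = 's'
  'x' (pos 23) + 5 = pos 2 = 'c'
Result: tobsc

tobsc


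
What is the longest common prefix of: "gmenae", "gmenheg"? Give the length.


Words: gmenae, gmenheg
  Position 0: all 'g' => match
  Position 1: all 'm' => match
  Position 2: all 'e' => match
  Position 3: all 'n' => match
  Position 4: ('a', 'h') => mismatch, stop
LCP = "gmen" (length 4)

4


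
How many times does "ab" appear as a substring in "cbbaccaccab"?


Searching for "ab" in "cbbaccaccab"
Scanning each position:
  Position 0: "cb" => no
  Position 1: "bb" => no
  Position 2: "ba" => no
  Position 3: "ac" => no
  Position 4: "cc" => no
  Position 5: "ca" => no
  Position 6: "ac" => no
  Position 7: "cc" => no
  Position 8: "ca" => no
  Position 9: "ab" => MATCH
Total occurrences: 1

1


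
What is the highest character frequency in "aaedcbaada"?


Input: aaedcbaada
Character counts:
  'a': 5
  'b': 1
  'c': 1
  'd': 2
  'e': 1
Maximum frequency: 5

5


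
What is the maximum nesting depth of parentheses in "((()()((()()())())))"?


Input: "((()()((()()())())))"
Tracking depth:
  Position 0 '(': depth becomes 1
  Position 1 '(': depth becomes 2
  Position 2 '(': depth becomes 3
  Position 3 ')': depth becomes 2
  Position 4 '(': depth becomes 3
  Position 5 ')': depth becomes 2
  Position 6 '(': depth becomes 3
  Position 7 '(': depth becomes 4
  Position 8 '(': depth becomes 5
  Position 9 ')': depth becomes 4
  Position 10 '(': depth becomes 5
  Position 11 ')': depth becomes 4
  Position 12 '(': depth becomes 5
  Position 13 ')': depth becomes 4
  Position 14 ')': depth becomes 3
  Position 15 '(': depth becomes 4
  Position 16 ')': depth becomes 3
  Position 17 ')': depth becomes 2
  Position 18 ')': depth becomes 1
  Position 19 ')': depth becomes 0
Maximum depth reached: 5

5


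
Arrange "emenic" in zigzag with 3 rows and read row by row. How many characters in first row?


Zigzag "emenic" into 3 rows:
Placing characters:
  'e' => row 0
  'm' => row 1
  'e' => row 2
  'n' => row 1
  'i' => row 0
  'c' => row 1
Rows:
  Row 0: "ei"
  Row 1: "mnc"
  Row 2: "e"
First row length: 2

2


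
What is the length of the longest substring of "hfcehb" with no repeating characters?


Input: "hfcehb"
Sliding window (track last position of each char):
  Position 0 ('h'): window [0,0] length 1 -- new best
  Position 1 ('f'): window [0,1] length 2 -- new best
  Position 2 ('c'): window [0,2] length 3 -- new best
  Position 3 ('e'): window [0,3] length 4 -- new best
  Position 4 ('h'): repeat (last at 0), move window start to 1
  Position 4 ('h'): window [1,4] length 4
  Position 5 ('b'): window [1,5] length 5 -- new best
Longest substring with no repeats: "fcehb" with length 5

5


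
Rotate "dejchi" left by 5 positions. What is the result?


Input: "dejchi", rotate left by 5
First 5 characters: "dejch"
Remaining characters: "i"
Concatenate remaining + first: "i" + "dejch" = "idejch"

idejch


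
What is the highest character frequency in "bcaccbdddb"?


Input: bcaccbdddb
Character counts:
  'a': 1
  'b': 3
  'c': 3
  'd': 3
Maximum frequency: 3

3


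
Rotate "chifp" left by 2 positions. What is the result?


Input: "chifp", rotate left by 2
First 2 characters: "ch"
Remaining characters: "ifp"
Concatenate remaining + first: "ifp" + "ch" = "ifpch"

ifpch


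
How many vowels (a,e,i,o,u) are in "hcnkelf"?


Input: hcnkelf
Checking each character:
  'h' at position 0: consonant
  'c' at position 1: consonant
  'n' at position 2: consonant
  'k' at position 3: consonant
  'e' at position 4: vowel (running total: 1)
  'l' at position 5: consonant
  'f' at position 6: consonant
Total vowels: 1

1


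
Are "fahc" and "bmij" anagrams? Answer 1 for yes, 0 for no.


Strings: "fahc", "bmij"
Sorted first:  acfh
Sorted second: bijm
Differ at position 0: 'a' vs 'b' => not anagrams

0


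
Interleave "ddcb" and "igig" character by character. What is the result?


Interleaving "ddcb" and "igig":
  Position 0: 'd' from first, 'i' from second => "di"
  Position 1: 'd' from first, 'g' from second => "dg"
  Position 2: 'c' from first, 'i' from second => "ci"
  Position 3: 'b' from first, 'g' from second => "bg"
Result: didgcibg

didgcibg


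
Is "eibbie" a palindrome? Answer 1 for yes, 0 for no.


Input: eibbie
Reversed: eibbie
  Compare pos 0 ('e') with pos 5 ('e'): match
  Compare pos 1 ('i') with pos 4 ('i'): match
  Compare pos 2 ('b') with pos 3 ('b'): match
Result: palindrome

1
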